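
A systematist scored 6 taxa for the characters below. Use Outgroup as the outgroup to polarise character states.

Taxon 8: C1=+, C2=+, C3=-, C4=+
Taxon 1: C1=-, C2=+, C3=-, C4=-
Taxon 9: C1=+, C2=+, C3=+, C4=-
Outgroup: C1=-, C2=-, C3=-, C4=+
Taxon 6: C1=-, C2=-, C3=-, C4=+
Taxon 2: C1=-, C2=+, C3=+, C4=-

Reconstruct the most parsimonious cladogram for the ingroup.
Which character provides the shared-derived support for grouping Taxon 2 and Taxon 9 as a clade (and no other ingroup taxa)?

C3

Character polarity is set by the outgroup: the derived state is whichever differs from the outgroup's state, so for C4 the derived state is '-', and for the remaining characters it is '+'.
C1 groups Taxon 8 and Taxon 9, which is incompatible with the clades supported by the remaining characters; treating it as convergent (homoplasy) costs fewer steps than any alternative tree.
C2: derived state '+' in Taxon 1, Taxon 2, Taxon 8, and Taxon 9 only — synapomorphy for {Taxon 1, Taxon 2, Taxon 8, Taxon 9}.
C3: derived state '+' in Taxon 2 and Taxon 9 only — synapomorphy for {Taxon 2, Taxon 9}.
C4 (derived state '-') is shared by Taxon 1, Taxon 2, and Taxon 9 — a synapomorphy uniting that clade.
Most parsimonious ingroup topology: ((((Taxon 9,Taxon 2),Taxon 1),Taxon 8),Taxon 6).
The clade {Taxon 2, Taxon 9} is supported by C3: its derived state '+' occurs in exactly those taxa and in no other taxon (including the outgroup).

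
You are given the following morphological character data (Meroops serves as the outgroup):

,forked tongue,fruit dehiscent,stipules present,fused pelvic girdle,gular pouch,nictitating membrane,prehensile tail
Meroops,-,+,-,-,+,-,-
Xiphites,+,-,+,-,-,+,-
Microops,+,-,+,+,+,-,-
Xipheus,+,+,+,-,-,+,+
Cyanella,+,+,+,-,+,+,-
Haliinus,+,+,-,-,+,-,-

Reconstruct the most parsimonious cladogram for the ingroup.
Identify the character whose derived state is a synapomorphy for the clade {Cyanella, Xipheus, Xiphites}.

Character polarity is set by the outgroup: the derived state is whichever differs from the outgroup's state, so for fruit dehiscent, gular pouch the derived state is '-', and for the remaining characters it is '+'.
All ingroup taxa share the derived state '+' for forked tongue; it defines the ingroup but does not resolve relationships within it.
fruit dehiscent (state '-') occurs in Microops and Xiphites but conflicts with the nesting implied by the other characters — most parsimoniously interpreted as homoplasy.
stipules present (derived state '+') is shared by Cyanella, Microops, Xipheus, and Xiphites — a synapomorphy uniting that clade.
fused pelvic girdle (derived state '+') is unique to Microops (autapomorphy; uninformative for grouping).
gular pouch: derived state '-' in Xipheus and Xiphites only — synapomorphy for {Xipheus, Xiphites}.
nictitating membrane: derived state '+' in Cyanella, Xipheus, and Xiphites only — synapomorphy for {Cyanella, Xipheus, Xiphites}.
prehensile tail (derived state '+') is unique to Xipheus (autapomorphy; uninformative for grouping).
Most parsimonious ingroup topology: ((((Xiphites,Xipheus),Cyanella),Microops),Haliinus).
The clade {Cyanella, Xipheus, Xiphites} is supported by nictitating membrane: its derived state '+' occurs in exactly those taxa and in no other taxon (including the outgroup).

nictitating membrane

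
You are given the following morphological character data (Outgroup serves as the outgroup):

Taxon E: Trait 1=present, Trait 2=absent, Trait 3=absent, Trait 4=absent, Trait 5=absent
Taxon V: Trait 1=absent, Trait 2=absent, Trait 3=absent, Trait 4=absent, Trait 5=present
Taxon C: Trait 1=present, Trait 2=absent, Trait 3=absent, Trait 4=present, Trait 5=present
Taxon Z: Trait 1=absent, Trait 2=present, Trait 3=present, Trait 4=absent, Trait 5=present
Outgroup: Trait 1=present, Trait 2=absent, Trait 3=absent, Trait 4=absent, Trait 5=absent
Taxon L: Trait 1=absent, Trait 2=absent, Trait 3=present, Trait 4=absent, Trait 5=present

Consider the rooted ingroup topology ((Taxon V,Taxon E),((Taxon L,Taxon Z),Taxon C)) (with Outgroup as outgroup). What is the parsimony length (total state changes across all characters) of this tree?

Map each character onto ((Taxon V,Taxon E),((Taxon L,Taxon Z),Taxon C)) (rooted by Outgroup) and count the minimum state changes it requires (Fitch parsimony):
Trait 1: 2; Trait 2: 1; Trait 3: 1; Trait 4: 1; Trait 5: 2.
Total tree length = 7.

7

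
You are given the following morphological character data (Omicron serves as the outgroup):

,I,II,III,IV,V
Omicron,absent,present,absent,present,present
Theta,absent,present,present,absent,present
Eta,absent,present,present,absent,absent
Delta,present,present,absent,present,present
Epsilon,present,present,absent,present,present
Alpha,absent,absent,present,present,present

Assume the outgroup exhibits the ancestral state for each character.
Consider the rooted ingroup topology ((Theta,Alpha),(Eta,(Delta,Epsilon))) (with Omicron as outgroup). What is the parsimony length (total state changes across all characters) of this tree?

7

Map each character onto ((Theta,Alpha),(Eta,(Delta,Epsilon))) (rooted by Omicron) and count the minimum state changes it requires (Fitch parsimony):
I: 1; II: 1; III: 2; IV: 2; V: 1.
Total tree length = 7.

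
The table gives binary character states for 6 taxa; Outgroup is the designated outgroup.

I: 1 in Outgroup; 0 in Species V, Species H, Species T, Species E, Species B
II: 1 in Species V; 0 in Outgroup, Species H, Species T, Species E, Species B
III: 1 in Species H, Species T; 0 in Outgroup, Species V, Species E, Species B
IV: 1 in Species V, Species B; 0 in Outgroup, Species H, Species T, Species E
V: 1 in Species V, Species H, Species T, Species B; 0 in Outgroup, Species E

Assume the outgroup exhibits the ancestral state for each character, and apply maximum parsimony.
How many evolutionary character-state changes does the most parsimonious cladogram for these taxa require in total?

5

Character polarity is set by the outgroup: the derived state is whichever differs from the outgroup's state, so for I the derived state is '0', and for the remaining characters it is '1'.
I (derived state '0') is shared by all ingroup taxa — unites the whole ingroup.
II: derived state '1' in Species V only — an autapomorphy, so it tells us nothing about relationships among taxa.
III (derived state '1') is shared by Species H and Species T — a synapomorphy uniting that clade.
IV: derived state '1' in Species B and Species V only — synapomorphy for {Species B, Species V}.
Only Species B, Species H, Species T, and Species V show the derived state '1' for V, supporting them as a clade.
Most parsimonious ingroup topology: (((Species V,Species B),(Species H,Species T)),Species E).
Changes per character on this tree: I: 1; II: 1; III: 1; IV: 1; V: 1.
Total = 5.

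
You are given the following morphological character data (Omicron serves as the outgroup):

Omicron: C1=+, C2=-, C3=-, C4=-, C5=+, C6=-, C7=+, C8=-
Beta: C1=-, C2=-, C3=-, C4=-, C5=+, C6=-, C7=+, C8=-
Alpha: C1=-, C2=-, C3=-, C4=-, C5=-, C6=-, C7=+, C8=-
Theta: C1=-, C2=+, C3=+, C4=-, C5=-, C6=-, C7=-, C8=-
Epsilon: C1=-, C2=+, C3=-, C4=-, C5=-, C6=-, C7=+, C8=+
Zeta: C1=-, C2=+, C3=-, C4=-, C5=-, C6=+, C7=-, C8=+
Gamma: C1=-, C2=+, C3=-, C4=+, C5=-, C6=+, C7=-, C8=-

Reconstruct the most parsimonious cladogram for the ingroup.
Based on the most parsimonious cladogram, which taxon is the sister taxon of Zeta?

Gamma

Character polarity is set by the outgroup: the derived state is whichever differs from the outgroup's state, so for C1, C5, C7 the derived state is '-', and for the remaining characters it is '+'.
C1 (derived state '-') is shared by all ingroup taxa — unites the whole ingroup.
Only Epsilon, Gamma, Theta, and Zeta show the derived state '+' for C2, supporting them as a clade.
C3 (derived state '+') is unique to Theta (autapomorphy; uninformative for grouping).
C4: derived state '+' in Gamma only — an autapomorphy, so it tells us nothing about relationships among taxa.
Only Alpha, Epsilon, Gamma, Theta, and Zeta show the derived state '-' for C5, supporting them as a clade.
C6 (derived state '+') is shared by Gamma and Zeta — a synapomorphy uniting that clade.
Only Gamma, Theta, and Zeta show the derived state '-' for C7, supporting them as a clade.
C8 (state '+') occurs in Epsilon and Zeta but conflicts with the nesting implied by the other characters — most parsimoniously interpreted as homoplasy.
Most parsimonious ingroup topology: (Beta,(Alpha,((Theta,(Zeta,Gamma)),Epsilon))).
Zeta and Gamma form a cherry on this tree, so they are sister taxa.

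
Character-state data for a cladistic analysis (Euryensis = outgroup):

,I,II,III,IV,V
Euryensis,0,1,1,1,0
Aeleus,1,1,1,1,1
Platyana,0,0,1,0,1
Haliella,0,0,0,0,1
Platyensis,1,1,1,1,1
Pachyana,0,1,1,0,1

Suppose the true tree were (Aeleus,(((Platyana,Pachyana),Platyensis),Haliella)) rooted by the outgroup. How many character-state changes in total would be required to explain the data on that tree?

Map each character onto (Aeleus,(((Platyana,Pachyana),Platyensis),Haliella)) (rooted by Euryensis) and count the minimum state changes it requires (Fitch parsimony):
I: 2; II: 2; III: 1; IV: 2; V: 1.
Total tree length = 8.

8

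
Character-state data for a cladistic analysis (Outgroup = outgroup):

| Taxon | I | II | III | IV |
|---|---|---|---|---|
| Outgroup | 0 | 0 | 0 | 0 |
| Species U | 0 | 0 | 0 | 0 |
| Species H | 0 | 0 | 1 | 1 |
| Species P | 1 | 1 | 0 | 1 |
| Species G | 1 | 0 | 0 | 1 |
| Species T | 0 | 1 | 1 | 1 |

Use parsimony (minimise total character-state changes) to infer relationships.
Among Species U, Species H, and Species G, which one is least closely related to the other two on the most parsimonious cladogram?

The outgroup has state '0' for every character, so '1' is the derived state throughout.
I (derived state '1') is shared by Species G and Species P — a synapomorphy uniting that clade.
II groups Species P and Species T, which is incompatible with the clades supported by the remaining characters; treating it as convergent (homoplasy) costs fewer steps than any alternative tree.
III: derived state '1' in Species H and Species T only — synapomorphy for {Species H, Species T}.
Only Species G, Species H, Species P, and Species T show the derived state '1' for IV, supporting them as a clade.
Most parsimonious ingroup topology: (Species U,((Species H,Species T),(Species P,Species G))).
Species G and Species H share a more recent common ancestor with each other than either does with Species U, so Species U is the least closely related of the three.

Species U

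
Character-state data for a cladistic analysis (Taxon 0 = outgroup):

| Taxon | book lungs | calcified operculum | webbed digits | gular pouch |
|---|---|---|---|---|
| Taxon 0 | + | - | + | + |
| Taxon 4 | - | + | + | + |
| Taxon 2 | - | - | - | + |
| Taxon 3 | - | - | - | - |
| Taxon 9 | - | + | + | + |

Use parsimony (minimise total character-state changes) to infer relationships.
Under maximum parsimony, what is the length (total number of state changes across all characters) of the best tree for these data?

4

Character polarity is set by the outgroup: the derived state is whichever differs from the outgroup's state, so for book lungs, webbed digits, gular pouch the derived state is '-', and for the remaining characters it is '+'.
book lungs (derived state '-') is shared by all ingroup taxa — unites the whole ingroup.
calcified operculum: derived state '+' in Taxon 4 and Taxon 9 only — synapomorphy for {Taxon 4, Taxon 9}.
webbed digits: derived state '-' in Taxon 2 and Taxon 3 only — synapomorphy for {Taxon 2, Taxon 3}.
gular pouch: derived state '-' in Taxon 3 only — an autapomorphy, so it tells us nothing about relationships among taxa.
Most parsimonious ingroup topology: ((Taxon 4,Taxon 9),(Taxon 2,Taxon 3)).
Changes per character on this tree: book lungs: 1; calcified operculum: 1; webbed digits: 1; gular pouch: 1.
Total = 4.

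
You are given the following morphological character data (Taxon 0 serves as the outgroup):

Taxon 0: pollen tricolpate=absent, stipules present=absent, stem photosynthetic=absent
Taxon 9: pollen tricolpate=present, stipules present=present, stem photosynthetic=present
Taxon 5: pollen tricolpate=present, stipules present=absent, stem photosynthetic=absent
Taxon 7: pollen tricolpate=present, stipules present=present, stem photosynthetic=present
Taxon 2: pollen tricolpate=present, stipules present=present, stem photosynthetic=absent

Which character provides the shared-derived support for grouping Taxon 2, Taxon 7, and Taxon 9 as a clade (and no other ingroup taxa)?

The outgroup has state 'absent' for every character, so 'present' is the derived state throughout.
All ingroup taxa share the derived state 'present' for pollen tricolpate; it defines the ingroup but does not resolve relationships within it.
Only Taxon 2, Taxon 7, and Taxon 9 show the derived state 'present' for stipules present, supporting them as a clade.
stem photosynthetic: derived state 'present' in Taxon 7 and Taxon 9 only — synapomorphy for {Taxon 7, Taxon 9}.
Most parsimonious ingroup topology: (((Taxon 9,Taxon 7),Taxon 2),Taxon 5).
The clade {Taxon 2, Taxon 7, Taxon 9} is supported by stipules present: its derived state 'present' occurs in exactly those taxa and in no other taxon (including the outgroup).

stipules present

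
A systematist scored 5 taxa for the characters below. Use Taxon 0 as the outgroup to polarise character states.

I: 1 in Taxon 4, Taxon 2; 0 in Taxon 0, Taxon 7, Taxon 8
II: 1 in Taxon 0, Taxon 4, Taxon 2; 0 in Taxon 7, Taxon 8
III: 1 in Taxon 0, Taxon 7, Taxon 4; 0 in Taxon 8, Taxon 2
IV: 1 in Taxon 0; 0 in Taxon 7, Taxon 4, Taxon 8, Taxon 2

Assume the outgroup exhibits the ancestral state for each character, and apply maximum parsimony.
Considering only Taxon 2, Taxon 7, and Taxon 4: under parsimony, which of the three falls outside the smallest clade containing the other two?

Taxon 7

Character polarity is set by the outgroup: the derived state is whichever differs from the outgroup's state, so for II, III, IV the derived state is '0', and for the remaining characters it is '1'.
Only Taxon 2 and Taxon 4 show the derived state '1' for I, supporting them as a clade.
II: derived state '0' in Taxon 7 and Taxon 8 only — synapomorphy for {Taxon 7, Taxon 8}.
III groups Taxon 2 and Taxon 8, which is incompatible with the clades supported by the remaining characters; treating it as convergent (homoplasy) costs fewer steps than any alternative tree.
All ingroup taxa share the derived state '0' for IV; it defines the ingroup but does not resolve relationships within it.
Most parsimonious ingroup topology: ((Taxon 7,Taxon 8),(Taxon 4,Taxon 2)).
Taxon 4 and Taxon 2 share a more recent common ancestor with each other than either does with Taxon 7, so Taxon 7 is the least closely related of the three.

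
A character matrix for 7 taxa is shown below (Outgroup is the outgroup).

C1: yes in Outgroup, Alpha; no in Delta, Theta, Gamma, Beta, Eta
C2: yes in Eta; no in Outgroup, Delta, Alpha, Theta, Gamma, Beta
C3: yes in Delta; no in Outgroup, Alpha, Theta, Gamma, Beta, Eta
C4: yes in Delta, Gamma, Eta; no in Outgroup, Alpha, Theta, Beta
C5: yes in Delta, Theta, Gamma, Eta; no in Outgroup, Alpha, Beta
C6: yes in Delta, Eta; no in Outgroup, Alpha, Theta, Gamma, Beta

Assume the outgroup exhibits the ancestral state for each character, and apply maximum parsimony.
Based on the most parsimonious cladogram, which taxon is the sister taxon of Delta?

Eta

Character polarity is set by the outgroup: the derived state is whichever differs from the outgroup's state, so for C1 the derived state is 'no', and for the remaining characters it is 'yes'.
Only Beta, Delta, Eta, Gamma, and Theta show the derived state 'no' for C1, supporting them as a clade.
C2: derived state 'yes' in Eta only — an autapomorphy, so it tells us nothing about relationships among taxa.
C3 (derived state 'yes') is unique to Delta (autapomorphy; uninformative for grouping).
C4 (derived state 'yes') is shared by Delta, Eta, and Gamma — a synapomorphy uniting that clade.
C5 (derived state 'yes') is shared by Delta, Eta, Gamma, and Theta — a synapomorphy uniting that clade.
C6 (derived state 'yes') is shared by Delta and Eta — a synapomorphy uniting that clade.
Most parsimonious ingroup topology: ((Beta,((Gamma,(Eta,Delta)),Theta)),Alpha).
Delta and Eta form a cherry on this tree, so they are sister taxa.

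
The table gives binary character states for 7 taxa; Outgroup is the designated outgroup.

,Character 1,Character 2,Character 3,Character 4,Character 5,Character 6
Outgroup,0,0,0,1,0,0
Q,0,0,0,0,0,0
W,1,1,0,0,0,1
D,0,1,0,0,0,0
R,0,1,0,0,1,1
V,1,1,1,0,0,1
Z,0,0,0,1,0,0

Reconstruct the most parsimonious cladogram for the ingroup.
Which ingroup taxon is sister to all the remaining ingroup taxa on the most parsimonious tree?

Z

Character polarity is set by the outgroup: the derived state is whichever differs from the outgroup's state, so for Character 4 the derived state is '0', and for the remaining characters it is '1'.
Only V and W show the derived state '1' for Character 1, supporting them as a clade.
Only D, R, V, and W show the derived state '1' for Character 2, supporting them as a clade.
Character 3 (derived state '1') is unique to V (autapomorphy; uninformative for grouping).
Only D, Q, R, V, and W show the derived state '0' for Character 4, supporting them as a clade.
Character 5: derived state '1' in R only — an autapomorphy, so it tells us nothing about relationships among taxa.
Character 6 (derived state '1') is shared by R, V, and W — a synapomorphy uniting that clade.
Most parsimonious ingroup topology: ((Q,(((W,V),R),D)),Z).
Z is sister to the clade containing all other ingroup taxa, so it is the earliest-diverging (most basal) ingroup lineage.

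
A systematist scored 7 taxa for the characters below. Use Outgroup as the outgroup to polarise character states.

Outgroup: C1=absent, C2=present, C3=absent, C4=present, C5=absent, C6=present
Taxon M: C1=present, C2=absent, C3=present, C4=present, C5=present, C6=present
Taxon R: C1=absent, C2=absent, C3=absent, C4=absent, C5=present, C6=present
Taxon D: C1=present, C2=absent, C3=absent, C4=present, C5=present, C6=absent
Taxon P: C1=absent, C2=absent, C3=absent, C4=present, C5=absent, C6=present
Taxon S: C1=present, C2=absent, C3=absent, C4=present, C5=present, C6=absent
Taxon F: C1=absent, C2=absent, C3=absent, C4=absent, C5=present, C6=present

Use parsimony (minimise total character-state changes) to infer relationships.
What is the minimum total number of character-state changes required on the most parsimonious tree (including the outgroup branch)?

6

Character polarity is set by the outgroup: the derived state is whichever differs from the outgroup's state, so for C2, C4, C6 the derived state is 'absent', and for the remaining characters it is 'present'.
C1: derived state 'present' in Taxon D, Taxon M, and Taxon S only — synapomorphy for {Taxon D, Taxon M, Taxon S}.
All ingroup taxa share the derived state 'absent' for C2; it defines the ingroup but does not resolve relationships within it.
C3: derived state 'present' in Taxon M only — an autapomorphy, so it tells us nothing about relationships among taxa.
C4 (derived state 'absent') is shared by Taxon F and Taxon R — a synapomorphy uniting that clade.
Only Taxon D, Taxon F, Taxon M, Taxon R, and Taxon S show the derived state 'present' for C5, supporting them as a clade.
C6 (derived state 'absent') is shared by Taxon D and Taxon S — a synapomorphy uniting that clade.
Most parsimonious ingroup topology: (((Taxon M,(Taxon D,Taxon S)),(Taxon R,Taxon F)),Taxon P).
Changes per character on this tree: C1: 1; C2: 1; C3: 1; C4: 1; C5: 1; C6: 1.
Total = 6.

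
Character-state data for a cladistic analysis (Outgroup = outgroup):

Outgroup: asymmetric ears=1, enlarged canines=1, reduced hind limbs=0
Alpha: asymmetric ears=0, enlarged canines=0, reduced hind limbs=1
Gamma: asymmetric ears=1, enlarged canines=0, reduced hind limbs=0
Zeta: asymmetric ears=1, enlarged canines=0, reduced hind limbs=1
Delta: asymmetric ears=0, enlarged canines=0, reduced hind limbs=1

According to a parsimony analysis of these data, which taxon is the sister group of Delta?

Character polarity is set by the outgroup: the derived state is whichever differs from the outgroup's state, so for asymmetric ears, enlarged canines the derived state is '0', and for the remaining characters it is '1'.
asymmetric ears (derived state '0') is shared by Alpha and Delta — a synapomorphy uniting that clade.
enlarged canines (derived state '0') is shared by all ingroup taxa — unites the whole ingroup.
reduced hind limbs (derived state '1') is shared by Alpha, Delta, and Zeta — a synapomorphy uniting that clade.
Most parsimonious ingroup topology: (((Alpha,Delta),Zeta),Gamma).
Delta and Alpha form a cherry on this tree, so they are sister taxa.

Alpha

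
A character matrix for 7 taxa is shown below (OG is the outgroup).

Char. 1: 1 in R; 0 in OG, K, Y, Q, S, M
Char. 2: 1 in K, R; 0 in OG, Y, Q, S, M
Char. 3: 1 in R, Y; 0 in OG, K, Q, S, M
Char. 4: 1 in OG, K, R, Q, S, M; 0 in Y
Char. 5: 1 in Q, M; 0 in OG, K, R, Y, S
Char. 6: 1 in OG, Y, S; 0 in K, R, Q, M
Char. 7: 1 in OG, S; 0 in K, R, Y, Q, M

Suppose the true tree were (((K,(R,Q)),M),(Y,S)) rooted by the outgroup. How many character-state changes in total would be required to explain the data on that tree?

11

Map each character onto (((K,(R,Q)),M),(Y,S)) (rooted by OG) and count the minimum state changes it requires (Fitch parsimony):
Char. 1: 1; Char. 2: 2; Char. 3: 2; Char. 4: 1; Char. 5: 2; Char. 6: 1; Char. 7: 2.
Total tree length = 11.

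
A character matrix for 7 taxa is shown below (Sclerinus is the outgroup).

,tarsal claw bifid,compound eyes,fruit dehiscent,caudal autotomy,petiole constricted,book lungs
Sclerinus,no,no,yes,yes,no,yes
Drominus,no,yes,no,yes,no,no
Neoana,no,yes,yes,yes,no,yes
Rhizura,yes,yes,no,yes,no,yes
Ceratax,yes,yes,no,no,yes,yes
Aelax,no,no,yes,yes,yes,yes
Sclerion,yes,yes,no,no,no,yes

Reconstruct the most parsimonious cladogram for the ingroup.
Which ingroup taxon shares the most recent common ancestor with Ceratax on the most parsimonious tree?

Character polarity is set by the outgroup: the derived state is whichever differs from the outgroup's state, so for fruit dehiscent, caudal autotomy, book lungs the derived state is 'no', and for the remaining characters it is 'yes'.
Only Ceratax, Rhizura, and Sclerion show the derived state 'yes' for tarsal claw bifid, supporting them as a clade.
compound eyes (derived state 'yes') is shared by Ceratax, Drominus, Neoana, Rhizura, and Sclerion — a synapomorphy uniting that clade.
fruit dehiscent (derived state 'no') is shared by Ceratax, Drominus, Rhizura, and Sclerion — a synapomorphy uniting that clade.
caudal autotomy: derived state 'no' in Ceratax and Sclerion only — synapomorphy for {Ceratax, Sclerion}.
petiole constricted groups Aelax and Ceratax, which is incompatible with the clades supported by the remaining characters; treating it as convergent (homoplasy) costs fewer steps than any alternative tree.
book lungs: derived state 'no' in Drominus only — an autapomorphy, so it tells us nothing about relationships among taxa.
Most parsimonious ingroup topology: (((Drominus,(Rhizura,(Ceratax,Sclerion))),Neoana),Aelax).
Ceratax and Sclerion form a cherry on this tree, so they are sister taxa.

Sclerion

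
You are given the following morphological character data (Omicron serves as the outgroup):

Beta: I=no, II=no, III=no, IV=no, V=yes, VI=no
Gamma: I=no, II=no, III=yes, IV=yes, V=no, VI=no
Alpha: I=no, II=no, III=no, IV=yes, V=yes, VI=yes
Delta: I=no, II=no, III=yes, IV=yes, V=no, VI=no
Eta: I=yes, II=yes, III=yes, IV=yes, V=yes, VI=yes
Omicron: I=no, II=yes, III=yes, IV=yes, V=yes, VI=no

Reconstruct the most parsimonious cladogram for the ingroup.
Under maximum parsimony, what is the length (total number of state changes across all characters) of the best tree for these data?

7

Character polarity is set by the outgroup: the derived state is whichever differs from the outgroup's state, so for II, III, IV, V the derived state is 'no', and for the remaining characters it is 'yes'.
I (derived state 'yes') is unique to Eta (autapomorphy; uninformative for grouping).
II (derived state 'no') is shared by Alpha, Beta, Delta, and Gamma — a synapomorphy uniting that clade.
III (derived state 'no') is shared by Alpha and Beta — a synapomorphy uniting that clade.
IV: derived state 'no' in Beta only — an autapomorphy, so it tells us nothing about relationships among taxa.
V: derived state 'no' in Delta and Gamma only — synapomorphy for {Delta, Gamma}.
VI groups Alpha and Eta, which is incompatible with the clades supported by the remaining characters; treating it as convergent (homoplasy) costs fewer steps than any alternative tree.
Most parsimonious ingroup topology: (((Delta,Gamma),(Beta,Alpha)),Eta).
Changes per character on this tree: I: 1; II: 1; III: 1; IV: 1; V: 1; VI: 2.
Total = 7.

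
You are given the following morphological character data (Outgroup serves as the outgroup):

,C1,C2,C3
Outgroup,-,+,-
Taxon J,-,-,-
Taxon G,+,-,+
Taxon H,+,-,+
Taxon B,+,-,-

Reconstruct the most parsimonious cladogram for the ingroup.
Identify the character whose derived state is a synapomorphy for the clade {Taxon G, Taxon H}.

C3

Character polarity is set by the outgroup: the derived state is whichever differs from the outgroup's state, so for C2 the derived state is '-', and for the remaining characters it is '+'.
C1 (derived state '+') is shared by Taxon B, Taxon G, and Taxon H — a synapomorphy uniting that clade.
All ingroup taxa share the derived state '-' for C2; it defines the ingroup but does not resolve relationships within it.
C3: derived state '+' in Taxon G and Taxon H only — synapomorphy for {Taxon G, Taxon H}.
Most parsimonious ingroup topology: (Taxon J,((Taxon G,Taxon H),Taxon B)).
The clade {Taxon G, Taxon H} is supported by C3: its derived state '+' occurs in exactly those taxa and in no other taxon (including the outgroup).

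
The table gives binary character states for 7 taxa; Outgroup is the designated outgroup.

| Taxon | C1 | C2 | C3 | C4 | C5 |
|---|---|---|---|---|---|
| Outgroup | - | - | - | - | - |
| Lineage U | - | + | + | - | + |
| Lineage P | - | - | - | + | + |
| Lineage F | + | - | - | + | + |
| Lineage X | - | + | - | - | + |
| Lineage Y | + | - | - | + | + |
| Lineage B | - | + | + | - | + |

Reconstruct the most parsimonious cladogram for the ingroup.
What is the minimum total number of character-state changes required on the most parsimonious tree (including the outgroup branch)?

The outgroup has state '-' for every character, so '+' is the derived state throughout.
C1: derived state '+' in Lineage F and Lineage Y only — synapomorphy for {Lineage F, Lineage Y}.
Only Lineage B, Lineage U, and Lineage X show the derived state '+' for C2, supporting them as a clade.
Only Lineage B and Lineage U show the derived state '+' for C3, supporting them as a clade.
Only Lineage F, Lineage P, and Lineage Y show the derived state '+' for C4, supporting them as a clade.
C5 (derived state '+') is shared by all ingroup taxa — unites the whole ingroup.
Most parsimonious ingroup topology: (((Lineage U,Lineage B),Lineage X),(Lineage P,(Lineage F,Lineage Y))).
Changes per character on this tree: C1: 1; C2: 1; C3: 1; C4: 1; C5: 1.
Total = 5.

5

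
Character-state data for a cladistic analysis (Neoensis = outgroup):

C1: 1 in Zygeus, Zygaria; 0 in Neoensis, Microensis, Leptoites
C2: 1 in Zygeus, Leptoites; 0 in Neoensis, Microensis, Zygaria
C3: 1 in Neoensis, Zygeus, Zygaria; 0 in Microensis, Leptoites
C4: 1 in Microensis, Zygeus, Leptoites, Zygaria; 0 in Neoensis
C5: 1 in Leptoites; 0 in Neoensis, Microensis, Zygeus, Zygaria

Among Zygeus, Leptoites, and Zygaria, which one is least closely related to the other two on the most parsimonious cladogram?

Character polarity is set by the outgroup: the derived state is whichever differs from the outgroup's state, so for C3 the derived state is '0', and for the remaining characters it is '1'.
C1: derived state '1' in Zygaria and Zygeus only — synapomorphy for {Zygaria, Zygeus}.
C2 (state '1') occurs in Leptoites and Zygeus but conflicts with the nesting implied by the other characters — most parsimoniously interpreted as homoplasy.
Only Leptoites and Microensis show the derived state '0' for C3, supporting them as a clade.
C4 (derived state '1') is shared by all ingroup taxa — unites the whole ingroup.
C5: derived state '1' in Leptoites only — an autapomorphy, so it tells us nothing about relationships among taxa.
Most parsimonious ingroup topology: ((Microensis,Leptoites),(Zygeus,Zygaria)).
Zygaria and Zygeus share a more recent common ancestor with each other than either does with Leptoites, so Leptoites is the least closely related of the three.

Leptoites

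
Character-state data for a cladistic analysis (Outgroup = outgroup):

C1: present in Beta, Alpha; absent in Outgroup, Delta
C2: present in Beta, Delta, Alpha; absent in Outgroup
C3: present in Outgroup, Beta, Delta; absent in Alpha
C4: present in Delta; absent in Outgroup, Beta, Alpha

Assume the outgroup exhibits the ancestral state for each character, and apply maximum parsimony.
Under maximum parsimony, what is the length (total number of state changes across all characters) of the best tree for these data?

4

Character polarity is set by the outgroup: the derived state is whichever differs from the outgroup's state, so for C3 the derived state is 'absent', and for the remaining characters it is 'present'.
C1 (derived state 'present') is shared by Alpha and Beta — a synapomorphy uniting that clade.
All ingroup taxa share the derived state 'present' for C2; it defines the ingroup but does not resolve relationships within it.
C3: derived state 'absent' in Alpha only — an autapomorphy, so it tells us nothing about relationships among taxa.
C4 (derived state 'present') is unique to Delta (autapomorphy; uninformative for grouping).
Most parsimonious ingroup topology: ((Beta,Alpha),Delta).
Changes per character on this tree: C1: 1; C2: 1; C3: 1; C4: 1.
Total = 4.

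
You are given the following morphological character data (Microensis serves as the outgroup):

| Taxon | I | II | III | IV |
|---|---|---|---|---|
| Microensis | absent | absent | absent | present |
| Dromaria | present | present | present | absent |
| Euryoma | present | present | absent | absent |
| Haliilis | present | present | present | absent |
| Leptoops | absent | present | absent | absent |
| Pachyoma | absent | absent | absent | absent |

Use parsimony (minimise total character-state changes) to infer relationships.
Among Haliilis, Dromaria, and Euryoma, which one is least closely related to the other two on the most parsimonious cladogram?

Euryoma

Character polarity is set by the outgroup: the derived state is whichever differs from the outgroup's state, so for IV the derived state is 'absent', and for the remaining characters it is 'present'.
I (derived state 'present') is shared by Dromaria, Euryoma, and Haliilis — a synapomorphy uniting that clade.
II: derived state 'present' in Dromaria, Euryoma, Haliilis, and Leptoops only — synapomorphy for {Dromaria, Euryoma, Haliilis, Leptoops}.
III: derived state 'present' in Dromaria and Haliilis only — synapomorphy for {Dromaria, Haliilis}.
IV (derived state 'absent') is shared by all ingroup taxa — unites the whole ingroup.
Most parsimonious ingroup topology: ((((Dromaria,Haliilis),Euryoma),Leptoops),Pachyoma).
Dromaria and Haliilis share a more recent common ancestor with each other than either does with Euryoma, so Euryoma is the least closely related of the three.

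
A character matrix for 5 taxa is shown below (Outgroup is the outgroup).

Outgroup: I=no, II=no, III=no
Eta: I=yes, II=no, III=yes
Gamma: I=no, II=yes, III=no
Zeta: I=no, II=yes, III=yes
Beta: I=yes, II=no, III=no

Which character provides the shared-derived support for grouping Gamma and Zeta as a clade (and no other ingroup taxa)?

II

The outgroup has state 'no' for every character, so 'yes' is the derived state throughout.
I (derived state 'yes') is shared by Beta and Eta — a synapomorphy uniting that clade.
II: derived state 'yes' in Gamma and Zeta only — synapomorphy for {Gamma, Zeta}.
III (state 'yes') occurs in Eta and Zeta but conflicts with the nesting implied by the other characters — most parsimoniously interpreted as homoplasy.
Most parsimonious ingroup topology: ((Eta,Beta),(Gamma,Zeta)).
The clade {Gamma, Zeta} is supported by II: its derived state 'yes' occurs in exactly those taxa and in no other taxon (including the outgroup).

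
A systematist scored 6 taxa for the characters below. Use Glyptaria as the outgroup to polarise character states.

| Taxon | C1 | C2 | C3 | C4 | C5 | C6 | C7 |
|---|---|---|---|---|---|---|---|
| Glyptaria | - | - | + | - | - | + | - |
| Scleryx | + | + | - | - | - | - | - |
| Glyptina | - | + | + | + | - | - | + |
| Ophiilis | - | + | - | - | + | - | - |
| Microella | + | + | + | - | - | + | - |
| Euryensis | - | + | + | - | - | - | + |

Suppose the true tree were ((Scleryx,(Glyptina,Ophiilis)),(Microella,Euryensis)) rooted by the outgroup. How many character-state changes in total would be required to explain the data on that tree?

11

Map each character onto ((Scleryx,(Glyptina,Ophiilis)),(Microella,Euryensis)) (rooted by Glyptaria) and count the minimum state changes it requires (Fitch parsimony):
C1: 2; C2: 1; C3: 2; C4: 1; C5: 1; C6: 2; C7: 2.
Total tree length = 11.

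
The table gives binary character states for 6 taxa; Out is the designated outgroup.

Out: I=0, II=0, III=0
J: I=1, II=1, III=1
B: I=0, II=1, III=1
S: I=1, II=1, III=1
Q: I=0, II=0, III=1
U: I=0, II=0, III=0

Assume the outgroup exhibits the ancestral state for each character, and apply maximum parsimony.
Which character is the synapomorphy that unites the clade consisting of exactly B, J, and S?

II

The outgroup has state '0' for every character, so '1' is the derived state throughout.
I: derived state '1' in J and S only — synapomorphy for {J, S}.
II: derived state '1' in B, J, and S only — synapomorphy for {B, J, S}.
Only B, J, Q, and S show the derived state '1' for III, supporting them as a clade.
Most parsimonious ingroup topology: ((((J,S),B),Q),U).
The clade {B, J, S} is supported by II: its derived state '1' occurs in exactly those taxa and in no other taxon (including the outgroup).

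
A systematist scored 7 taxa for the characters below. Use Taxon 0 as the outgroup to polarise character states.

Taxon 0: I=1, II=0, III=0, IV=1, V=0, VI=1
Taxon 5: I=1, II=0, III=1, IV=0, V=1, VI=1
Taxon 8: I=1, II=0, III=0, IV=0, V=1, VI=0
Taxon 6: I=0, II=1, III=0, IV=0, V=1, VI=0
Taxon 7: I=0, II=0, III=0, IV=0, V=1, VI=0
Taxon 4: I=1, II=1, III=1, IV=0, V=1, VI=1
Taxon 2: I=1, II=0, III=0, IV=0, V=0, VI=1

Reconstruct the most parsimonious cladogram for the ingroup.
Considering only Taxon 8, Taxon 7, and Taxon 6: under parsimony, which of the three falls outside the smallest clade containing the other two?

Taxon 8

Character polarity is set by the outgroup: the derived state is whichever differs from the outgroup's state, so for I, IV, VI the derived state is '0', and for the remaining characters it is '1'.
Only Taxon 6 and Taxon 7 show the derived state '0' for I, supporting them as a clade.
II groups Taxon 4 and Taxon 6, which is incompatible with the clades supported by the remaining characters; treating it as convergent (homoplasy) costs fewer steps than any alternative tree.
III: derived state '1' in Taxon 4 and Taxon 5 only — synapomorphy for {Taxon 4, Taxon 5}.
IV (derived state '0') is shared by all ingroup taxa — unites the whole ingroup.
V (derived state '1') is shared by Taxon 4, Taxon 5, Taxon 6, Taxon 7, and Taxon 8 — a synapomorphy uniting that clade.
Only Taxon 6, Taxon 7, and Taxon 8 show the derived state '0' for VI, supporting them as a clade.
Most parsimonious ingroup topology: (((Taxon 5,Taxon 4),(Taxon 8,(Taxon 6,Taxon 7))),Taxon 2).
Taxon 6 and Taxon 7 share a more recent common ancestor with each other than either does with Taxon 8, so Taxon 8 is the least closely related of the three.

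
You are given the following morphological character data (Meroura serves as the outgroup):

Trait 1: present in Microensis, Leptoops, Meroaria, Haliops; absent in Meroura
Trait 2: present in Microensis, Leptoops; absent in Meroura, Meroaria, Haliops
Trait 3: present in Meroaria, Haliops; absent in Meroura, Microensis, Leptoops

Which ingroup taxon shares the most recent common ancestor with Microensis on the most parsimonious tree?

The outgroup has state 'absent' for every character, so 'present' is the derived state throughout.
Trait 1 (derived state 'present') is shared by all ingroup taxa — unites the whole ingroup.
Trait 2 (derived state 'present') is shared by Leptoops and Microensis — a synapomorphy uniting that clade.
Trait 3: derived state 'present' in Haliops and Meroaria only — synapomorphy for {Haliops, Meroaria}.
Most parsimonious ingroup topology: ((Microensis,Leptoops),(Meroaria,Haliops)).
Microensis and Leptoops form a cherry on this tree, so they are sister taxa.

Leptoops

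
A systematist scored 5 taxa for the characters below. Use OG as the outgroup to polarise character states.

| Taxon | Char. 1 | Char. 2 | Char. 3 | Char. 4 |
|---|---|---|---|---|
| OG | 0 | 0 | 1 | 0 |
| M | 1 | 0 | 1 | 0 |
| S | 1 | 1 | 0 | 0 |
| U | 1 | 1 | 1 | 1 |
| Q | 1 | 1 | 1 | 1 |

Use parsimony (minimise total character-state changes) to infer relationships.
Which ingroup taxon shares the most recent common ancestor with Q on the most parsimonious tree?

U

Character polarity is set by the outgroup: the derived state is whichever differs from the outgroup's state, so for Char. 3 the derived state is '0', and for the remaining characters it is '1'.
All ingroup taxa share the derived state '1' for Char. 1; it defines the ingroup but does not resolve relationships within it.
Only Q, S, and U show the derived state '1' for Char. 2, supporting them as a clade.
Char. 3: derived state '0' in S only — an autapomorphy, so it tells us nothing about relationships among taxa.
Only Q and U show the derived state '1' for Char. 4, supporting them as a clade.
Most parsimonious ingroup topology: (M,(S,(U,Q))).
Q and U form a cherry on this tree, so they are sister taxa.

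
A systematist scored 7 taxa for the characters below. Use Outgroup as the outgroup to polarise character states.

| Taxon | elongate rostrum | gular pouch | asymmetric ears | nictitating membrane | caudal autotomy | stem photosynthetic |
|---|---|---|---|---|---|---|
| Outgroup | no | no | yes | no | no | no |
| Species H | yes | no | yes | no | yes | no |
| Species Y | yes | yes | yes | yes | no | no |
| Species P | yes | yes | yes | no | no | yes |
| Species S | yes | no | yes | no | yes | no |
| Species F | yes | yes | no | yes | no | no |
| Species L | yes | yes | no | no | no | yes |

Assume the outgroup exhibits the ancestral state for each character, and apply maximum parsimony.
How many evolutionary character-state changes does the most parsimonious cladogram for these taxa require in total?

7

Character polarity is set by the outgroup: the derived state is whichever differs from the outgroup's state, so for asymmetric ears the derived state is 'no', and for the remaining characters it is 'yes'.
elongate rostrum (derived state 'yes') is shared by all ingroup taxa — unites the whole ingroup.
gular pouch: derived state 'yes' in Species F, Species L, Species P, and Species Y only — synapomorphy for {Species F, Species L, Species P, Species Y}.
asymmetric ears (state 'no') occurs in Species F and Species L but conflicts with the nesting implied by the other characters — most parsimoniously interpreted as homoplasy.
nictitating membrane: derived state 'yes' in Species F and Species Y only — synapomorphy for {Species F, Species Y}.
caudal autotomy: derived state 'yes' in Species H and Species S only — synapomorphy for {Species H, Species S}.
stem photosynthetic (derived state 'yes') is shared by Species L and Species P — a synapomorphy uniting that clade.
Most parsimonious ingroup topology: ((Species H,Species S),((Species Y,Species F),(Species P,Species L))).
Changes per character on this tree: elongate rostrum: 1; gular pouch: 1; asymmetric ears: 2; nictitating membrane: 1; caudal autotomy: 1; stem photosynthetic: 1.
Total = 7.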